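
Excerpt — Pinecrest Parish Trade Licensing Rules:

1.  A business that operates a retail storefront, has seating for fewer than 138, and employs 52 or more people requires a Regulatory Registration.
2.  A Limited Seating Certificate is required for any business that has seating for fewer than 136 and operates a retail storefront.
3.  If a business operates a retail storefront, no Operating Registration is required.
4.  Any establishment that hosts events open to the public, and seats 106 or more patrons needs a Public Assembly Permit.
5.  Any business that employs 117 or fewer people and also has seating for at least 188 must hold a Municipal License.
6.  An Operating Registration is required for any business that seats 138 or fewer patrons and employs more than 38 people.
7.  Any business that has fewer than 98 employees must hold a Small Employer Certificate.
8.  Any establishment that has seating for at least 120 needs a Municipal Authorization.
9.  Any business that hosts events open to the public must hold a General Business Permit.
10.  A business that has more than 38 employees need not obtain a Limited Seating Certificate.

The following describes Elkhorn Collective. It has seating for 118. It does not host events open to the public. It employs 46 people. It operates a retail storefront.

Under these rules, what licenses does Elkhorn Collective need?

Small Employer Certificate

1. operates a retail storefront; seating 118 < 138; employees 46 < 52 → Regulatory Registration not required.
2. seating 118 < 136; operates a retail storefront → Limited Seating Certificate required.
3. operates a retail storefront → exempt from Operating Registration.
4. does not host events open to the public; seating 118 ≥ 106 → Public Assembly Permit not required.
5. employees 46 ≤ 117; seating 118 < 188 → Municipal License not required.
6. seating 118 ≤ 138; employees 46 > 38 → Operating Registration required.
7. employees 46 < 98 → Small Employer Certificate required.
8. seating 118 < 120 → Municipal Authorization not required.
9. does not host events open to the public → General Business Permit not required.
10. employees 46 > 38 → exempt from Limited Seating Certificate.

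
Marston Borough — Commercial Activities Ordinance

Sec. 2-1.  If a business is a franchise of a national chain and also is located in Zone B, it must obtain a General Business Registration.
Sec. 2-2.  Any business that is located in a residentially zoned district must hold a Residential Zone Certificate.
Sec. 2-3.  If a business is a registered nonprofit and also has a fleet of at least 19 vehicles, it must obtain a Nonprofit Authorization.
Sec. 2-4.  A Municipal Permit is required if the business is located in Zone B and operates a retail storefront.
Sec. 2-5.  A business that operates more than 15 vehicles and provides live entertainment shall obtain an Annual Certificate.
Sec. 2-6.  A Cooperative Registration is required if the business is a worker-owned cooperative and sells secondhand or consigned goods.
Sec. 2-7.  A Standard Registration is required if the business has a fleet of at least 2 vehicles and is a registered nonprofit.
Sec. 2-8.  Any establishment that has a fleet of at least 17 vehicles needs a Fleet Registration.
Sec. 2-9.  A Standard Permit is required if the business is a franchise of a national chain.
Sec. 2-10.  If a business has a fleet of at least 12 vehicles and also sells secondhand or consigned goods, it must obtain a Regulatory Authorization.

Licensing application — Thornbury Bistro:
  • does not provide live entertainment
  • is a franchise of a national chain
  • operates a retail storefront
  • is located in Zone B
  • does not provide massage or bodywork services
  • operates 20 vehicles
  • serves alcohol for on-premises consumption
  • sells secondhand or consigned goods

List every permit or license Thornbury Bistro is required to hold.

Fleet Registration, General Business Registration, Municipal Permit, Regulatory Authorization, Standard Permit

Sec. 2-1. is a franchise of a national chain; is located in Zone B → General Business Registration required.
Sec. 2-2. is located in Zone B (not: is located in a residentially zoned district) → Residential Zone Certificate not required.
Sec. 2-3. is a franchise of a national chain (not: is a registered nonprofit); vehicles 20 ≥ 19 → Nonprofit Authorization not required.
Sec. 2-4. is located in Zone B; operates a retail storefront → Municipal Permit required.
Sec. 2-5. vehicles 20 > 15; does not provide live entertainment → Annual Certificate not required.
Sec. 2-6. is a franchise of a national chain (not: is a worker-owned cooperative); sells secondhand or consigned goods → Cooperative Registration not required.
Sec. 2-7. vehicles 20 ≥ 2; is a franchise of a national chain (not: is a registered nonprofit) → Standard Registration not required.
Sec. 2-8. vehicles 20 ≥ 17 → Fleet Registration required.
Sec. 2-9. is a franchise of a national chain → Standard Permit required.
Sec. 2-10. vehicles 20 ≥ 12; sells secondhand or consigned goods → Regulatory Authorization required.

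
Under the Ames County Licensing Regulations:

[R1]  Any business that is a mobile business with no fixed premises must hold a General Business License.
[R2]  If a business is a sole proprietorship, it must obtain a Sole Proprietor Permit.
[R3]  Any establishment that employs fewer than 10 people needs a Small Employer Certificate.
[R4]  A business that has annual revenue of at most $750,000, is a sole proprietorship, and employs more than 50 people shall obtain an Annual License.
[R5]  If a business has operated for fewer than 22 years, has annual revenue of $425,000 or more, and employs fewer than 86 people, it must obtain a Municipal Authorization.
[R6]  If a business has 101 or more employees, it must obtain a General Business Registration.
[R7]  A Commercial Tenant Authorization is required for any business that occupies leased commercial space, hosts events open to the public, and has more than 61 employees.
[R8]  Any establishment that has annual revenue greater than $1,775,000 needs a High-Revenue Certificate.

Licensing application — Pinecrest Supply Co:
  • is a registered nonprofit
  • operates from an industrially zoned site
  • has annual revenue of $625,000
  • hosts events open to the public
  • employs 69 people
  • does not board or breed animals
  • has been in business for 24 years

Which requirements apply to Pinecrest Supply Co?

[R1] operates from an industrially zoned site (not: is a mobile business with no fixed premises) → General Business License not required.
[R2] is a registered nonprofit (not: is a sole proprietorship) → Sole Proprietor Permit not required.
[R3] employees 69 ≥ 10 → Small Employer Certificate not required.
[R4] revenue $625,000 ≤ $750,000; is a registered nonprofit (not: is a sole proprietorship); employees 69 > 50 → Annual License not required.
[R5] years in business 24 ≥ 22; revenue $625,000 ≥ $425,000; employees 69 < 86 → Municipal Authorization not required.
[R6] employees 69 < 101 → General Business Registration not required.
[R7] operates from an industrially zoned site (not: occupies leased commercial space); hosts events open to the public; employees 69 > 61 → Commercial Tenant Authorization not required.
[R8] revenue $625,000 ≤ $1,775,000 → High-Revenue Certificate not required.

None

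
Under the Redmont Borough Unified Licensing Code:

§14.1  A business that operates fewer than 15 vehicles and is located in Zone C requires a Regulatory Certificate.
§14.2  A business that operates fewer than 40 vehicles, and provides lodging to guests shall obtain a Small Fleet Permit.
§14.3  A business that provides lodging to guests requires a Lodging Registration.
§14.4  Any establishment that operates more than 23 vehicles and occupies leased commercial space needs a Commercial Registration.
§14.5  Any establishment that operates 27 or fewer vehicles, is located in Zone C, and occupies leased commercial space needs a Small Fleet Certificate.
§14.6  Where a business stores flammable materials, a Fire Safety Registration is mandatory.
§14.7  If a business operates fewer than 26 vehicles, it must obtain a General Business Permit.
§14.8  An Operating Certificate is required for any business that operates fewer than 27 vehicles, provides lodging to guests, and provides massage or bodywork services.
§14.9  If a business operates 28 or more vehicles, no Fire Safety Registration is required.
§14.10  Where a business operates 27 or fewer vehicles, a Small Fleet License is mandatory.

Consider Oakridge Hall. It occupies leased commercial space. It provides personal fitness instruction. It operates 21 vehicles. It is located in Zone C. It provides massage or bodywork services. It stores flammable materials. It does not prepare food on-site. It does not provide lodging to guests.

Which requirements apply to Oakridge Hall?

§14.1 vehicles 21 ≥ 15; is located in Zone C → Regulatory Certificate not required.
§14.2 vehicles 21 < 40; does not provide lodging to guests → Small Fleet Permit not required.
§14.3 does not provide lodging to guests → Lodging Registration not required.
§14.4 vehicles 21 ≤ 23; occupies leased commercial space → Commercial Registration not required.
§14.5 vehicles 21 ≤ 27; is located in Zone C; occupies leased commercial space → Small Fleet Certificate required.
§14.6 stores flammable materials → Fire Safety Registration required.
§14.7 vehicles 21 < 26 → General Business Permit required.
§14.8 vehicles 21 < 27; does not provide lodging to guests; provides massage or bodywork services → Operating Certificate not required.
§14.9 vehicles 21 < 28 → Fire Safety Registration exemption does not apply.
§14.10 vehicles 21 ≤ 27 → Small Fleet License required.

Fire Safety Registration, General Business Permit, Small Fleet Certificate, Small Fleet License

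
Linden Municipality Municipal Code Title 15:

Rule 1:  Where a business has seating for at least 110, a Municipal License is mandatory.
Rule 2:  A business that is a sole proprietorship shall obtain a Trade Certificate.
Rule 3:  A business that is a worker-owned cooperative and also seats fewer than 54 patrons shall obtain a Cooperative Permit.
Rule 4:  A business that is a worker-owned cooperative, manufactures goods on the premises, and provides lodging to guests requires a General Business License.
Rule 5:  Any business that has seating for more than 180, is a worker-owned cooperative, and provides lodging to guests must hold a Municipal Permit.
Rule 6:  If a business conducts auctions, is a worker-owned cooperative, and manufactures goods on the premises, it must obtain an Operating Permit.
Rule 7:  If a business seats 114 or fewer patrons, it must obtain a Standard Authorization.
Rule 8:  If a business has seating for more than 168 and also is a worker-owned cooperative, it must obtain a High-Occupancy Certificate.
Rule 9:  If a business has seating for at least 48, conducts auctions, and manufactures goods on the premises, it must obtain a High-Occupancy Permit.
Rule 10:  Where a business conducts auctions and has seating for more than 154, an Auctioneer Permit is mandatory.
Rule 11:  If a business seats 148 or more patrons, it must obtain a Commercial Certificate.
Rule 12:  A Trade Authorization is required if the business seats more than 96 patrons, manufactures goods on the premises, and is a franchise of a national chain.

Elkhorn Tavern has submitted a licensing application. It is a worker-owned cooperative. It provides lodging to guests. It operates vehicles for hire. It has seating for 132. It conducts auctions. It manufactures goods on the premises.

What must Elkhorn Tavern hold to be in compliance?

General Business License, High-Occupancy Permit, Municipal License, Operating Permit

Rule 1: seating 132 ≥ 110 → Municipal License required.
Rule 2: is a worker-owned cooperative (not: is a sole proprietorship) → Trade Certificate not required.
Rule 3: is a worker-owned cooperative; seating 132 ≥ 54 → Cooperative Permit not required.
Rule 4: is a worker-owned cooperative; manufactures goods on the premises; provides lodging to guests → General Business License required.
Rule 5: seating 132 ≤ 180; is a worker-owned cooperative; provides lodging to guests → Municipal Permit not required.
Rule 6: conducts auctions; is a worker-owned cooperative; manufactures goods on the premises → Operating Permit required.
Rule 7: seating 132 > 114 → Standard Authorization not required.
Rule 8: seating 132 ≤ 168; is a worker-owned cooperative → High-Occupancy Certificate not required.
Rule 9: seating 132 ≥ 48; conducts auctions; manufactures goods on the premises → High-Occupancy Permit required.
Rule 10: conducts auctions; seating 132 ≤ 154 → Auctioneer Permit not required.
Rule 11: seating 132 < 148 → Commercial Certificate not required.
Rule 12: seating 132 > 96; manufactures goods on the premises; is a worker-owned cooperative (not: is a franchise of a national chain) → Trade Authorization not required.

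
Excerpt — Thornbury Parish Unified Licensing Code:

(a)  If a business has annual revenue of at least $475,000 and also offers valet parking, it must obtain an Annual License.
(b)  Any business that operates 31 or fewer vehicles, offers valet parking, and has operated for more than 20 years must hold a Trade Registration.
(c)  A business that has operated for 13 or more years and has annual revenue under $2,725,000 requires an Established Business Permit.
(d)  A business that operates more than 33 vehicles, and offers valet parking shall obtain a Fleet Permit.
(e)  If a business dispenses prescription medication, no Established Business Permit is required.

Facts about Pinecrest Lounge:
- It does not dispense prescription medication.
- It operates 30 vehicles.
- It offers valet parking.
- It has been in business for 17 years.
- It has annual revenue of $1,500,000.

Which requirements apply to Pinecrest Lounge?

Annual License, Established Business Permit

(a) revenue $1,500,000 ≥ $475,000; offers valet parking → Annual License required.
(b) vehicles 30 ≤ 31; offers valet parking; years in business 17 ≤ 20 → Trade Registration not required.
(c) years in business 17 ≥ 13; revenue $1,500,000 < $2,725,000 → Established Business Permit required.
(d) vehicles 30 ≤ 33; offers valet parking → Fleet Permit not required.
(e) does not dispense prescription medication → Established Business Permit exemption does not apply.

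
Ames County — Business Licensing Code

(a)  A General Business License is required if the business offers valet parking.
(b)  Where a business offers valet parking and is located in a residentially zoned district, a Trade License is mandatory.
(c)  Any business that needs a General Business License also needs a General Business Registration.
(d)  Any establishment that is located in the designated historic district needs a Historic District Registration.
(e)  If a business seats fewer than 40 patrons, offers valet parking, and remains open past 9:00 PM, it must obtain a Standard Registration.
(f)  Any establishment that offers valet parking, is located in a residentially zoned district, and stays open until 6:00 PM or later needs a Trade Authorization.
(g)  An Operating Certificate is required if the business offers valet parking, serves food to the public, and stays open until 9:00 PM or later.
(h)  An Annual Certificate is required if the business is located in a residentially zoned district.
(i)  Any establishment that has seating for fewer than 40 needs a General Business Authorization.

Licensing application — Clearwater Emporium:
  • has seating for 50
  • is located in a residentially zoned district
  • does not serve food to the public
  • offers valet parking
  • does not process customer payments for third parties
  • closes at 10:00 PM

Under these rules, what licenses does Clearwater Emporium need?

Annual Certificate, General Business License, General Business Registration, Trade Authorization, Trade License

(a) offers valet parking → General Business License required.
(b) offers valet parking; is located in a residentially zoned district → Trade License required.
(c) General Business License is required → General Business Registration also required.
(d) is located in a residentially zoned district (not: is located in the designated historic district) → Historic District Registration not required.
(e) seating 50 ≥ 40; offers valet parking; closes 10:00 PM, after 9:00 PM → Standard Registration not required.
(f) offers valet parking; is located in a residentially zoned district; closes 10:00 PM, after 6:00 PM → Trade Authorization required.
(g) offers valet parking; does not serve food to the public; closes 10:00 PM, after 9:00 PM → Operating Certificate not required.
(h) is located in a residentially zoned district → Annual Certificate required.
(i) seating 50 ≥ 40 → General Business Authorization not required.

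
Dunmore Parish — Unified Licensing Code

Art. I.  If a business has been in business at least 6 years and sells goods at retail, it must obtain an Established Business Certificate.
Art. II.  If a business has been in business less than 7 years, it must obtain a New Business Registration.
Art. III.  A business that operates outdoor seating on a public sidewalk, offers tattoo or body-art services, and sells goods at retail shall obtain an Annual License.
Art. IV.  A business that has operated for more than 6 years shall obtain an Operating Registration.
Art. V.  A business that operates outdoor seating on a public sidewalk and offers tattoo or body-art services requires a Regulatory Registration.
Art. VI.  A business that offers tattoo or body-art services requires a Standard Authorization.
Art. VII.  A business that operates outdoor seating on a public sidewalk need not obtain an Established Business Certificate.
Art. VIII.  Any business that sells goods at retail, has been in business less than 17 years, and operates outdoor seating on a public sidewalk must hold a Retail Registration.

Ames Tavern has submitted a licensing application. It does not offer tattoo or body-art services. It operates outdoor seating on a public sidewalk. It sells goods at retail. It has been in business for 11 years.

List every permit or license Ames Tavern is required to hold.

Art. I. years in business 11 ≥ 6; sells goods at retail → Established Business Certificate required.
Art. II. years in business 11 ≥ 7 → New Business Registration not required.
Art. III. operates outdoor seating on a public sidewalk; does not offer tattoo or body-art services; sells goods at retail → Annual License not required.
Art. IV. years in business 11 > 6 → Operating Registration required.
Art. V. operates outdoor seating on a public sidewalk; does not offer tattoo or body-art services → Regulatory Registration not required.
Art. VI. does not offer tattoo or body-art services → Standard Authorization not required.
Art. VII. operates outdoor seating on a public sidewalk → exempt from Established Business Certificate.
Art. VIII. sells goods at retail; years in business 11 < 17; operates outdoor seating on a public sidewalk → Retail Registration required.

Operating Registration, Retail Registration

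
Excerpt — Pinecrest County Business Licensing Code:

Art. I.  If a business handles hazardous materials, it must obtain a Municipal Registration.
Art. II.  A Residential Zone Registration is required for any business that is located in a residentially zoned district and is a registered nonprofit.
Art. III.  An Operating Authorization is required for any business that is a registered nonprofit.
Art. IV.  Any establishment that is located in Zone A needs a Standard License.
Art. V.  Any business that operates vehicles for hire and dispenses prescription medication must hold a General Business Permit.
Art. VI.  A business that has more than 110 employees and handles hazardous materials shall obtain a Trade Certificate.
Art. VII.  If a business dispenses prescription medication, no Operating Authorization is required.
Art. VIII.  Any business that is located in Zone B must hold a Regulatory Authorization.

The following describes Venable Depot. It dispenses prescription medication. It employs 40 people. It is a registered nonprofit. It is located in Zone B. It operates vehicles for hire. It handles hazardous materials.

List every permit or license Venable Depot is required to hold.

General Business Permit, Municipal Registration, Regulatory Authorization

Art. I. handles hazardous materials → Municipal Registration required.
Art. II. is located in Zone B (not: is located in a residentially zoned district); is a registered nonprofit → Residential Zone Registration not required.
Art. III. is a registered nonprofit → Operating Authorization required.
Art. IV. is located in Zone B (not: is located in Zone A) → Standard License not required.
Art. V. operates vehicles for hire; dispenses prescription medication → General Business Permit required.
Art. VI. employees 40 ≤ 110; handles hazardous materials → Trade Certificate not required.
Art. VII. dispenses prescription medication → exempt from Operating Authorization.
Art. VIII. is located in Zone B → Regulatory Authorization required.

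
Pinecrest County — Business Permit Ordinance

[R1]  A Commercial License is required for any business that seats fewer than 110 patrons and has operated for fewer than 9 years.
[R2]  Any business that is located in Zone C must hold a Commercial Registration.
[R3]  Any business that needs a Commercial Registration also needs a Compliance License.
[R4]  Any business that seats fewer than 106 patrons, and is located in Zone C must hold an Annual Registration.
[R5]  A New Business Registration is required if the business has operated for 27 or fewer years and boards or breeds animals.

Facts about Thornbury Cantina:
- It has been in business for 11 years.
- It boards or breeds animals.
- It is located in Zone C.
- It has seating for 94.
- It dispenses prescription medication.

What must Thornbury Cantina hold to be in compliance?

[R1] seating 94 < 110; years in business 11 ≥ 9 → Commercial License not required.
[R2] is located in Zone C → Commercial Registration required.
[R3] Commercial Registration is required → Compliance License also required.
[R4] seating 94 < 106; is located in Zone C → Annual Registration required.
[R5] years in business 11 ≤ 27; boards or breeds animals → New Business Registration required.

Annual Registration, Commercial Registration, Compliance License, New Business Registration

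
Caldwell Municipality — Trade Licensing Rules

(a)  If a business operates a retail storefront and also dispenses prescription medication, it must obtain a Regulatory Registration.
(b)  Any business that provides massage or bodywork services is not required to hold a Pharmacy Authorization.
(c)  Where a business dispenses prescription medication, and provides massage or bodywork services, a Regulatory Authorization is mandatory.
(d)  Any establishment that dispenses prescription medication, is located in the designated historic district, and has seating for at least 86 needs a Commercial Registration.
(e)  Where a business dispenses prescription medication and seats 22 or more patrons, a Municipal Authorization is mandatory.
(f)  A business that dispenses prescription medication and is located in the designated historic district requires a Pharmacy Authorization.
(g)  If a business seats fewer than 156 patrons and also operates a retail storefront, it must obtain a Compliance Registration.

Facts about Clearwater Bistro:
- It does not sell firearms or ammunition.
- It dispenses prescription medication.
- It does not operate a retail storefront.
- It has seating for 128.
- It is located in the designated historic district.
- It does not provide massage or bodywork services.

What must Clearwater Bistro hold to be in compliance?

(a) does not operate a retail storefront; dispenses prescription medication → Regulatory Registration not required.
(b) does not provide massage or bodywork services → Pharmacy Authorization exemption does not apply.
(c) dispenses prescription medication; does not provide massage or bodywork services → Regulatory Authorization not required.
(d) dispenses prescription medication; is located in the designated historic district; seating 128 ≥ 86 → Commercial Registration required.
(e) dispenses prescription medication; seating 128 ≥ 22 → Municipal Authorization required.
(f) dispenses prescription medication; is located in the designated historic district → Pharmacy Authorization required.
(g) seating 128 < 156; does not operate a retail storefront → Compliance Registration not required.

Commercial Registration, Municipal Authorization, Pharmacy Authorization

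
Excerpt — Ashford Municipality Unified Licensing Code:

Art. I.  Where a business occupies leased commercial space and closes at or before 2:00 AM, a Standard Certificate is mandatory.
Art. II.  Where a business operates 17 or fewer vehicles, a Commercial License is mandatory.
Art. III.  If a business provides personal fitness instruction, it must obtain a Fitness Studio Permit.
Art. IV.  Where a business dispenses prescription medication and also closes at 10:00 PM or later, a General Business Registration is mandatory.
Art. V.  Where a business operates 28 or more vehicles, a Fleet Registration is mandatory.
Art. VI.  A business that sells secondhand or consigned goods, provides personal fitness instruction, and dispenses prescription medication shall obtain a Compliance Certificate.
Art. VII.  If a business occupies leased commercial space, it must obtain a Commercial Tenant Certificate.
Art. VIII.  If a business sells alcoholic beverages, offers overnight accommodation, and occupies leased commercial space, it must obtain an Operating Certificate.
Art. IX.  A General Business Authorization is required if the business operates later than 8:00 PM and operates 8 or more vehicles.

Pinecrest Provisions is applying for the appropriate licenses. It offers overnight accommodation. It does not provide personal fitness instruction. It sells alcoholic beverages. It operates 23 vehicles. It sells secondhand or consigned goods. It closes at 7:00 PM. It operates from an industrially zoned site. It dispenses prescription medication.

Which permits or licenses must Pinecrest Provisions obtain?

Art. I. operates from an industrially zoned site (not: occupies leased commercial space); closes 7:00 PM, at/before 2:00 AM → Standard Certificate not required.
Art. II. vehicles 23 > 17 → Commercial License not required.
Art. III. does not provide personal fitness instruction → Fitness Studio Permit not required.
Art. IV. dispenses prescription medication; closes 7:00 PM, at/before 10:00 PM → General Business Registration not required.
Art. V. vehicles 23 < 28 → Fleet Registration not required.
Art. VI. sells secondhand or consigned goods; does not provide personal fitness instruction; dispenses prescription medication → Compliance Certificate not required.
Art. VII. operates from an industrially zoned site (not: occupies leased commercial space) → Commercial Tenant Certificate not required.
Art. VIII. sells alcoholic beverages; offers overnight accommodation; operates from an industrially zoned site (not: occupies leased commercial space) → Operating Certificate not required.
Art. IX. closes 7:00 PM, at/before 8:00 PM; vehicles 23 ≥ 8 → General Business Authorization not required.

None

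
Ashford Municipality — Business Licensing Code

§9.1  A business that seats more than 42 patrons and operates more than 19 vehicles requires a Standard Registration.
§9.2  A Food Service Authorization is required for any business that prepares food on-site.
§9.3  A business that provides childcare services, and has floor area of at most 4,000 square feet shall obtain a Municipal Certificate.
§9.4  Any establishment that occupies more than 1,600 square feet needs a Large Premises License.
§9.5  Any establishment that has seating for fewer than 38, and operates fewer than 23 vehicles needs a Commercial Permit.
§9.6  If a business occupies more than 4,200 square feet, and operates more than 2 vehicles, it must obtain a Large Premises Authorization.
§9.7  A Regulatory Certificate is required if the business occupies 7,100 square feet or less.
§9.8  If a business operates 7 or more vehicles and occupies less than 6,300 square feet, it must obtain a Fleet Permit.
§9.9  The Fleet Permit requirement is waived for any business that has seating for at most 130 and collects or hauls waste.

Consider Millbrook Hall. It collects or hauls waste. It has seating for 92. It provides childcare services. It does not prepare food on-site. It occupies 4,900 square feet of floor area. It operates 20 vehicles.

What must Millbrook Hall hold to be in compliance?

§9.1 seating 92 > 42; vehicles 20 > 19 → Standard Registration required.
§9.2 does not prepare food on-site → Food Service Authorization not required.
§9.3 provides childcare services; floor area 4,900 square feet > 4,000 square feet → Municipal Certificate not required.
§9.4 floor area 4,900 square feet > 1,600 square feet → Large Premises License required.
§9.5 seating 92 ≥ 38; vehicles 20 < 23 → Commercial Permit not required.
§9.6 floor area 4,900 square feet > 4,200 square feet; vehicles 20 > 2 → Large Premises Authorization required.
§9.7 floor area 4,900 square feet ≤ 7,100 square feet → Regulatory Certificate required.
§9.8 vehicles 20 ≥ 7; floor area 4,900 square feet < 6,300 square feet → Fleet Permit required.
§9.9 seating 92 ≤ 130; collects or hauls waste → exempt from Fleet Permit.

Large Premises Authorization, Large Premises License, Regulatory Certificate, Standard Registration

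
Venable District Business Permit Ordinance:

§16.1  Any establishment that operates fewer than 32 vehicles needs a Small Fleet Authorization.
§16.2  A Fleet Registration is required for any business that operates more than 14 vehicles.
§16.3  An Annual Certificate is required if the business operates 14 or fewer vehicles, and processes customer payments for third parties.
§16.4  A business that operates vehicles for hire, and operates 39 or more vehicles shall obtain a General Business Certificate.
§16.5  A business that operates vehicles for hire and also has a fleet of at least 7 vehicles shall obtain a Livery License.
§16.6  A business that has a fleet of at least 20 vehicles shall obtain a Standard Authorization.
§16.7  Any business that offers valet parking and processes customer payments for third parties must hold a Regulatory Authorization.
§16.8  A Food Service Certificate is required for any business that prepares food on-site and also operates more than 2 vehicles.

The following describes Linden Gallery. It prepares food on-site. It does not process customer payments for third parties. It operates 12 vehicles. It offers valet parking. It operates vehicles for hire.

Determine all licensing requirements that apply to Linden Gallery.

Food Service Certificate, Livery License, Small Fleet Authorization

§16.1 vehicles 12 < 32 → Small Fleet Authorization required.
§16.2 vehicles 12 ≤ 14 → Fleet Registration not required.
§16.3 vehicles 12 ≤ 14; does not process customer payments for third parties → Annual Certificate not required.
§16.4 operates vehicles for hire; vehicles 12 < 39 → General Business Certificate not required.
§16.5 operates vehicles for hire; vehicles 12 ≥ 7 → Livery License required.
§16.6 vehicles 12 < 20 → Standard Authorization not required.
§16.7 offers valet parking; does not process customer payments for third parties → Regulatory Authorization not required.
§16.8 prepares food on-site; vehicles 12 > 2 → Food Service Certificate required.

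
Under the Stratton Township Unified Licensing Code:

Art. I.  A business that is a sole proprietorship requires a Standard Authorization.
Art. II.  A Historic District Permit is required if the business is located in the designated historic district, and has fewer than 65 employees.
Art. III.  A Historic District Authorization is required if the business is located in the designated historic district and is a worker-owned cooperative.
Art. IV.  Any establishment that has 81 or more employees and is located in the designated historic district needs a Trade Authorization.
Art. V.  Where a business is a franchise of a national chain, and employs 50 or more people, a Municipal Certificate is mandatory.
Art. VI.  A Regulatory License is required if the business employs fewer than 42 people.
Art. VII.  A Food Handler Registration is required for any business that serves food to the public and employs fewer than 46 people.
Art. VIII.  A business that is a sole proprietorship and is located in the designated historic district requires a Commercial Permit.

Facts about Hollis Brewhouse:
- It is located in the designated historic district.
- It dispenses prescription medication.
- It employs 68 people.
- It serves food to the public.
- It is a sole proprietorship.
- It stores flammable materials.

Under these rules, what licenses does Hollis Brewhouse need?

Commercial Permit, Standard Authorization

Art. I. is a sole proprietorship → Standard Authorization required.
Art. II. is located in the designated historic district; employees 68 ≥ 65 → Historic District Permit not required.
Art. III. is located in the designated historic district; is a sole proprietorship (not: is a worker-owned cooperative) → Historic District Authorization not required.
Art. IV. employees 68 < 81; is located in the designated historic district → Trade Authorization not required.
Art. V. is a sole proprietorship (not: is a franchise of a national chain); employees 68 ≥ 50 → Municipal Certificate not required.
Art. VI. employees 68 ≥ 42 → Regulatory License not required.
Art. VII. serves food to the public; employees 68 ≥ 46 → Food Handler Registration not required.
Art. VIII. is a sole proprietorship; is located in the designated historic district → Commercial Permit required.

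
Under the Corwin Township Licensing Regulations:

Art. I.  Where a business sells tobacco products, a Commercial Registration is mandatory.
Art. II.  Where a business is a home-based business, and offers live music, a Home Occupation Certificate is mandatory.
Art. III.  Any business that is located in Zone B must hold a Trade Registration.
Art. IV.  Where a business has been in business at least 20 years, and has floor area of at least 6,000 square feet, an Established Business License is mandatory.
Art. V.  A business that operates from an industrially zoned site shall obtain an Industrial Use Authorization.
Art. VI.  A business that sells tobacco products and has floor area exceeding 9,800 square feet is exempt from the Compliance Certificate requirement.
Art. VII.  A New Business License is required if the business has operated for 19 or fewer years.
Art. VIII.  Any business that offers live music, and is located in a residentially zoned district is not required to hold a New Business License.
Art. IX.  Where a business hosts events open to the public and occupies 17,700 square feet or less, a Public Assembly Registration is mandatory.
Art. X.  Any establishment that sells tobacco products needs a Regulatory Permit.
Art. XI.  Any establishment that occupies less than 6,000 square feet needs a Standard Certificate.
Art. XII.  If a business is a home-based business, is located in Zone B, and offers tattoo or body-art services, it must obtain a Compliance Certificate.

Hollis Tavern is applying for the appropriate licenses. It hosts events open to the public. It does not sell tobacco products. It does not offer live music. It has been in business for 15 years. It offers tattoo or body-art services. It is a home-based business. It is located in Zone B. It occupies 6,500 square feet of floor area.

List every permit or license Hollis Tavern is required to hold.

Art. I. does not sell tobacco products → Commercial Registration not required.
Art. II. is a home-based business; does not offer live music → Home Occupation Certificate not required.
Art. III. is located in Zone B → Trade Registration required.
Art. IV. years in business 15 < 20; floor area 6,500 square feet ≥ 6,000 square feet → Established Business License not required.
Art. V. is a home-based business (not: operates from an industrially zoned site) → Industrial Use Authorization not required.
Art. VI. does not sell tobacco products; floor area 6,500 square feet ≤ 9,800 square feet → Compliance Certificate exemption does not apply.
Art. VII. years in business 15 ≤ 19 → New Business License required.
Art. VIII. does not offer live music; is located in Zone B (not: is located in a residentially zoned district) → New Business License exemption does not apply.
Art. IX. hosts events open to the public; floor area 6,500 square feet ≤ 17,700 square feet → Public Assembly Registration required.
Art. X. does not sell tobacco products → Regulatory Permit not required.
Art. XI. floor area 6,500 square feet ≥ 6,000 square feet → Standard Certificate not required.
Art. XII. is a home-based business; is located in Zone B; offers tattoo or body-art services → Compliance Certificate required.

Compliance Certificate, New Business License, Public Assembly Registration, Trade Registration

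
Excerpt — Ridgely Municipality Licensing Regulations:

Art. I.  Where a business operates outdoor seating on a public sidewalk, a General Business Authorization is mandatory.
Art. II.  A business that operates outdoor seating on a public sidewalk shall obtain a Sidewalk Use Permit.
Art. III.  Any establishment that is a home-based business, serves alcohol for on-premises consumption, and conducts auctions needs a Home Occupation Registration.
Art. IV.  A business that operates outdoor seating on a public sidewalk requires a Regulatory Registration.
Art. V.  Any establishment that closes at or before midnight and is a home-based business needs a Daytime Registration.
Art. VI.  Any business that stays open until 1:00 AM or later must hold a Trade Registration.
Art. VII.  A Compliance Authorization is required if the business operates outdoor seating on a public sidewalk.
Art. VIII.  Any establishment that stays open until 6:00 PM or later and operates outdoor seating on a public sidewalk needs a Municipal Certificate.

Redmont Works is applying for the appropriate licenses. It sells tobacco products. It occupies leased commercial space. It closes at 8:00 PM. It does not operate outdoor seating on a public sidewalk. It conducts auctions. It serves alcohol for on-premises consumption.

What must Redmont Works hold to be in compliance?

Art. I. does not operate outdoor seating on a public sidewalk → General Business Authorization not required.
Art. II. does not operate outdoor seating on a public sidewalk → Sidewalk Use Permit not required.
Art. III. occupies leased commercial space (not: is a home-based business); serves alcohol for on-premises consumption; conducts auctions → Home Occupation Registration not required.
Art. IV. does not operate outdoor seating on a public sidewalk → Regulatory Registration not required.
Art. V. closes 8:00 PM, at/before midnight; occupies leased commercial space (not: is a home-based business) → Daytime Registration not required.
Art. VI. closes 8:00 PM, at/before 1:00 AM → Trade Registration not required.
Art. VII. does not operate outdoor seating on a public sidewalk → Compliance Authorization not required.
Art. VIII. closes 8:00 PM, after 6:00 PM; does not operate outdoor seating on a public sidewalk → Municipal Certificate not required.

None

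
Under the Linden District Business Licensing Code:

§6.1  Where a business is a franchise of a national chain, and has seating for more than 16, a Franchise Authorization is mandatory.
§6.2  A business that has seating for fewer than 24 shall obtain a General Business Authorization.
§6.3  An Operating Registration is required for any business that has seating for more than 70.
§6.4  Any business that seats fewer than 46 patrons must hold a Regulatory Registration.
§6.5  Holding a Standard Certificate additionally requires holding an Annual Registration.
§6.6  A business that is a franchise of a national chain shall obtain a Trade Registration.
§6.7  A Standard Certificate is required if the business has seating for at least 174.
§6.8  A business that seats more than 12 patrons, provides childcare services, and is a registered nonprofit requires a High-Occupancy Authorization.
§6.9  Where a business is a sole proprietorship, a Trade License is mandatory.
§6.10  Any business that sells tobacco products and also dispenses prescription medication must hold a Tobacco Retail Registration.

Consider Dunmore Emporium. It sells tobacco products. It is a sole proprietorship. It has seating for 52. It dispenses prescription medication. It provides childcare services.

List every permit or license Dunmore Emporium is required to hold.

§6.1 is a sole proprietorship (not: is a franchise of a national chain); seating 52 > 16 → Franchise Authorization not required.
§6.2 seating 52 ≥ 24 → General Business Authorization not required.
§6.3 seating 52 ≤ 70 → Operating Registration not required.
§6.4 seating 52 ≥ 46 → Regulatory Registration not required.
§6.5 Standard Certificate is not required → no effect.
§6.6 is a sole proprietorship (not: is a franchise of a national chain) → Trade Registration not required.
§6.7 seating 52 < 174 → Standard Certificate not required.
§6.8 seating 52 > 12; provides childcare services; is a sole proprietorship (not: is a registered nonprofit) → High-Occupancy Authorization not required.
§6.9 is a sole proprietorship → Trade License required.
§6.10 sells tobacco products; dispenses prescription medication → Tobacco Retail Registration required.

Tobacco Retail Registration, Trade License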